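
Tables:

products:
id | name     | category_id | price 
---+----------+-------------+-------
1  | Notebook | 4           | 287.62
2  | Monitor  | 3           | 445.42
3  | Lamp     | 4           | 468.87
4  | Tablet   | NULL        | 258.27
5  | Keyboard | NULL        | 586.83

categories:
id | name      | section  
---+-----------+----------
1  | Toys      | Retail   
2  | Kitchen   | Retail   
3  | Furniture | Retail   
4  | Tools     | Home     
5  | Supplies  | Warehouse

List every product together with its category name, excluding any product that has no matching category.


INNER JOIN keeps only products rows whose category_id matches an id in categories. Walk through each product:
  - product 1 (Notebook): category_id=4 -> matches Tools
  - product 2 (Monitor): category_id=3 -> matches Furniture
  - product 3 (Lamp): category_id=4 -> matches Tools
  - product 4 (Tablet): category_id=NULL, no match -> dropped
  - product 5 (Keyboard): category_id=NULL, no match -> dropped
So 2 of 5 rows are dropped.

SQL:
SELECT a.name, b.name AS category
FROM products a
INNER JOIN categories b ON a.category_id = b.id

Result:
name     | category 
---------+----------
Notebook | Tools    
Monitor  | Furniture
Lamp     | Tools    


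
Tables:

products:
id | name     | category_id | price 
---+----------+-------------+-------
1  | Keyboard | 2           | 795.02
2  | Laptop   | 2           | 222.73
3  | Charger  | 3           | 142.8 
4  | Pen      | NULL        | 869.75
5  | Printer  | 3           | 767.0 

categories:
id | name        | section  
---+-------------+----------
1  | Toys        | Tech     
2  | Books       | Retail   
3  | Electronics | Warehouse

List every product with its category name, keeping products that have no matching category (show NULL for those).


LEFT JOIN keeps every row from products (the left table); where category_id has no match in categories, the category columns become NULL. Walk through each product:
  - product 1 (Keyboard): category_id=2 -> matches Books
  - product 2 (Laptop): category_id=2 -> matches Books
  - product 3 (Charger): category_id=3 -> matches Electronics
  - product 4 (Pen): category_id=NULL, no match -> kept with NULL
  - product 5 (Printer): category_id=3 -> matches Electronics
All 5 rows appear; 1 has NULL category.

SQL:
SELECT a.name, b.name AS category
FROM products a
LEFT JOIN categories b ON a.category_id = b.id

Result:
name     | category   
---------+------------
Keyboard | Books      
Laptop   | Books      
Charger  | Electronics
Pen      | NULL       
Printer  | Electronics


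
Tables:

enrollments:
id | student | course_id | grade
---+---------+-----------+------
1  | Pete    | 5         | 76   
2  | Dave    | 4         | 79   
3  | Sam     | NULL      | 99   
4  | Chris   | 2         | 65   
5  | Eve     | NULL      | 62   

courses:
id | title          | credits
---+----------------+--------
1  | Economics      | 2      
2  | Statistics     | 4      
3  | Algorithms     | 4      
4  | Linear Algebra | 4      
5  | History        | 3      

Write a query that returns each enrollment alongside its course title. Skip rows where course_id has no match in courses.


INNER JOIN keeps only enrollments rows whose course_id matches an id in courses. Walk through each enrollment:
  - enrollment 1 (Pete): course_id=5 -> matches History
  - enrollment 2 (Dave): course_id=4 -> matches Linear Algebra
  - enrollment 3 (Sam): course_id=NULL, no match -> dropped
  - enrollment 4 (Chris): course_id=2 -> matches Statistics
  - enrollment 5 (Eve): course_id=NULL, no match -> dropped
So 2 of 5 rows are dropped.

SQL:
SELECT a.student, b.title AS course
FROM enrollments a
INNER JOIN courses b ON a.course_id = b.id

Result:
student | course        
--------+---------------
Pete    | History       
Dave    | Linear Algebra
Chris   | Statistics    


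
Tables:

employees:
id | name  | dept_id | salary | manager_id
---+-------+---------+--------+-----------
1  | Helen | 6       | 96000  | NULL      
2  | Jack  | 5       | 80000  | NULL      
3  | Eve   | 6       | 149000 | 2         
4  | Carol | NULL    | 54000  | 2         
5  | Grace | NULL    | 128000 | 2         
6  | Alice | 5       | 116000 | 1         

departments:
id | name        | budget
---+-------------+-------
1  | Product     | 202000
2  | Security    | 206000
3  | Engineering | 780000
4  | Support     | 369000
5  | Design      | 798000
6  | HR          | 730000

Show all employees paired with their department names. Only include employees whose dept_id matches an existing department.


INNER JOIN keeps only employees rows whose dept_id matches an id in departments. Walk through each employee:
  - employee 1 (Helen): dept_id=6 -> matches HR
  - employee 2 (Jack): dept_id=5 -> matches Design
  - employee 3 (Eve): dept_id=6 -> matches HR
  - employee 4 (Carol): dept_id=NULL, no match -> dropped
  - employee 5 (Grace): dept_id=NULL, no match -> dropped
  - employee 6 (Alice): dept_id=5 -> matches Design
So 2 of 6 rows are dropped.

SQL:
SELECT a.name, b.name AS department
FROM employees a
INNER JOIN departments b ON a.dept_id = b.id

Result:
name  | department
------+-----------
Helen | HR        
Jack  | Design    
Eve   | HR        
Alice | Design    


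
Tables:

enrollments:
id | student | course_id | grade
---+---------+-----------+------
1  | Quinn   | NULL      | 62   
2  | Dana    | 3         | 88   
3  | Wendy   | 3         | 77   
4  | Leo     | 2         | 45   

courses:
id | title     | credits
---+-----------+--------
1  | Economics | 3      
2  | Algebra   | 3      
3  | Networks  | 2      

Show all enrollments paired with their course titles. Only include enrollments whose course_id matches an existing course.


INNER JOIN keeps only enrollments rows whose course_id matches an id in courses. Walk through each enrollment:
  - enrollment 1 (Quinn): course_id=NULL, no match -> dropped
  - enrollment 2 (Dana): course_id=3 -> matches Networks
  - enrollment 3 (Wendy): course_id=3 -> matches Networks
  - enrollment 4 (Leo): course_id=2 -> matches Algebra
So 1 of 4 rows is dropped.

SQL:
SELECT a.student, b.title AS course
FROM enrollments a
INNER JOIN courses b ON a.course_id = b.id

Result:
student | course  
--------+---------
Dana    | Networks
Wendy   | Networks
Leo     | Algebra 


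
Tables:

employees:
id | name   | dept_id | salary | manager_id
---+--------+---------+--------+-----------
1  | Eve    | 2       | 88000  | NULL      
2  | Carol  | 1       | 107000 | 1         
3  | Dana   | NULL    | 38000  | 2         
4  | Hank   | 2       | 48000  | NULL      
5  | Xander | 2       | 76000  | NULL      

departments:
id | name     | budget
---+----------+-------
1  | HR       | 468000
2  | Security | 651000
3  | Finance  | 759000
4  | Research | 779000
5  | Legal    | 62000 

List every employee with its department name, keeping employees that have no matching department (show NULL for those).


LEFT JOIN keeps every row from employees (the left table); where dept_id has no match in departments, the department columns become NULL. Walk through each employee:
  - employee 1 (Eve): dept_id=2 -> matches Security
  - employee 2 (Carol): dept_id=1 -> matches HR
  - employee 3 (Dana): dept_id=NULL, no match -> kept with NULL
  - employee 4 (Hank): dept_id=2 -> matches Security
  - employee 5 (Xander): dept_id=2 -> matches Security
All 5 rows appear; 1 has NULL department.

SQL:
SELECT a.name, b.name AS department
FROM employees a
LEFT JOIN departments b ON a.dept_id = b.id

Result:
name   | department
-------+-----------
Eve    | Security  
Carol  | HR        
Dana   | NULL      
Hank   | Security  
Xander | Security  


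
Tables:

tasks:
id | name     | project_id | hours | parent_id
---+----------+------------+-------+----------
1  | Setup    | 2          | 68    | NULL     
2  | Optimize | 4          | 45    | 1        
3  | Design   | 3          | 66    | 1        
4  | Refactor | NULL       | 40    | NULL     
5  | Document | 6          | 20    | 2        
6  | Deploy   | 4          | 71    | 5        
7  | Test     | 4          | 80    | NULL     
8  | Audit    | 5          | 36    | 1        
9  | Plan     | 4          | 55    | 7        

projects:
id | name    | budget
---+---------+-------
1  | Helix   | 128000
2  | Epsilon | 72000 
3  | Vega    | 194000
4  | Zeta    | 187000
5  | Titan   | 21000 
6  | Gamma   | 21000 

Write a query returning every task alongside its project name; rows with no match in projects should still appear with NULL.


LEFT JOIN keeps every row from tasks (the left table); where project_id has no match in projects, the project columns become NULL. Walk through each task:
  - task 1 (Setup): project_id=2 -> matches Epsilon
  - task 2 (Optimize): project_id=4 -> matches Zeta
  - task 3 (Design): project_id=3 -> matches Vega
  - task 4 (Refactor): project_id=NULL, no match -> kept with NULL
  - task 5 (Document): project_id=6 -> matches Gamma
  - task 6 (Deploy): project_id=4 -> matches Zeta
  - task 7 (Test): project_id=4 -> matches Zeta
  - task 8 (Audit): project_id=5 -> matches Titan
  - task 9 (Plan): project_id=4 -> matches Zeta
All 9 rows appear; 1 has NULL project.

SQL:
SELECT a.name, b.name AS project
FROM tasks a
LEFT JOIN projects b ON a.project_id = b.id

Result:
name     | project
---------+--------
Setup    | Epsilon
Optimize | Zeta   
Design   | Vega   
Refactor | NULL   
Document | Gamma  
Deploy   | Zeta   
Test     | Zeta   
Audit    | Titan  
Plan     | Zeta   


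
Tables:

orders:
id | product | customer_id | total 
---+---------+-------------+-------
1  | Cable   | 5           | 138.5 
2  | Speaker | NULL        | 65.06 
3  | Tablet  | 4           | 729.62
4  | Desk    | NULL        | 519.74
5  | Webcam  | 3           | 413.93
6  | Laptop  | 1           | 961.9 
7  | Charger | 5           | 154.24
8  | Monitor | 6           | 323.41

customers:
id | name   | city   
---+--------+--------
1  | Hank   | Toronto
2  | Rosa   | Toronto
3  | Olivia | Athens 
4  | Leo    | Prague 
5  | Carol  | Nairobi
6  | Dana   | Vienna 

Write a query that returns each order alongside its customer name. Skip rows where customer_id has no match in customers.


INNER JOIN keeps only orders rows whose customer_id matches an id in customers. Walk through each order:
  - order 1 (Cable): customer_id=5 -> matches Carol
  - order 2 (Speaker): customer_id=NULL, no match -> dropped
  - order 3 (Tablet): customer_id=4 -> matches Leo
  - order 4 (Desk): customer_id=NULL, no match -> dropped
  - order 5 (Webcam): customer_id=3 -> matches Olivia
  - order 6 (Laptop): customer_id=1 -> matches Hank
  - order 7 (Charger): customer_id=5 -> matches Carol
  - order 8 (Monitor): customer_id=6 -> matches Dana
So 2 of 8 rows are dropped.

SQL:
SELECT a.product, b.name AS customer
FROM orders a
INNER JOIN customers b ON a.customer_id = b.id

Result:
product | customer
--------+---------
Cable   | Carol   
Tablet  | Leo     
Webcam  | Olivia  
Laptop  | Hank    
Charger | Carol   
Monitor | Dana    


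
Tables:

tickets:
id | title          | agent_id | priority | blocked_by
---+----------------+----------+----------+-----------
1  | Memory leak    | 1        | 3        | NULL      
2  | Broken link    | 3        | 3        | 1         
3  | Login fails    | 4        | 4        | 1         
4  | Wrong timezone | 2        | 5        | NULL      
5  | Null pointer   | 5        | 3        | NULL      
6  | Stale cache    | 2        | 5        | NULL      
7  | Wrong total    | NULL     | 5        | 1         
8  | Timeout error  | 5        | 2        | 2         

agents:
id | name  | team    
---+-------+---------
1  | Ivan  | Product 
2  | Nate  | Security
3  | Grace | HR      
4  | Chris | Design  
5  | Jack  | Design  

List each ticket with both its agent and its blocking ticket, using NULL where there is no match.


Two LEFT JOINs from the same base table tickets: one to agents via agent_id, one to tickets itself via blocked_by. Both are LEFT so every ticket is preserved.
Match against agents:
  - ticket 1 (Memory leak): agent_id=1 -> matches Ivan
  - ticket 2 (Broken link): agent_id=3 -> matches Grace
  - ticket 3 (Login fails): agent_id=4 -> matches Chris
  - ticket 4 (Wrong timezone): agent_id=2 -> matches Nate
  - ticket 5 (Null pointer): agent_id=5 -> matches Jack
  - ticket 6 (Stale cache): agent_id=2 -> matches Nate
  - ticket 7 (Wrong total): agent_id=NULL, no match -> kept with NULL
  - ticket 8 (Timeout error): agent_id=5 -> matches Jack
Match against tickets (self):
  - ticket 1 (Memory leak): blocked_by=NULL -> NULL
  - ticket 2 (Broken link): blocked_by=1 -> Memory leak
  - ticket 3 (Login fails): blocked_by=1 -> Memory leak
  - ticket 4 (Wrong timezone): blocked_by=NULL -> NULL
  - ticket 5 (Null pointer): blocked_by=NULL -> NULL
  - ticket 6 (Stale cache): blocked_by=NULL -> NULL
  - ticket 7 (Wrong total): blocked_by=1 -> Memory leak
  - ticket 8 (Timeout error): blocked_by=2 -> Broken link

SQL:
SELECT a.title, b.name AS agent, c.title AS blocked_by
FROM tickets a
LEFT JOIN agents b ON a.agent_id = b.id
LEFT JOIN tickets c ON a.blocked_by = c.id

Result:
title          | agent | blocked_by 
---------------+-------+------------
Memory leak    | Ivan  | NULL       
Broken link    | Grace | Memory leak
Login fails    | Chris | Memory leak
Wrong timezone | Nate  | NULL       
Null pointer   | Jack  | NULL       
Stale cache    | Nate  | NULL       
Wrong total    | NULL  | Memory leak
Timeout error  | Jack  | Broken link


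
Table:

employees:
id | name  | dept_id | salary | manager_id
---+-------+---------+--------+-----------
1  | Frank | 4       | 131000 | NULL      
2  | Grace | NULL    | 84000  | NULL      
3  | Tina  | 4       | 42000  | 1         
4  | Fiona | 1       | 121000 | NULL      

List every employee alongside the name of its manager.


This is a self-join: employees is joined to a second copy of itself, matching each row's manager_id to another row's id. Use LEFT JOIN so rows with manager_id=NULL are kept.
  - employee 1 (Frank): manager_id=NULL -> NULL
  - employee 2 (Grace): manager_id=NULL -> NULL
  - employee 3 (Tina): manager_id=1 -> Frank
  - employee 4 (Fiona): manager_id=NULL -> NULL

SQL:
SELECT a.name AS item, b.name AS manager
FROM employees a
LEFT JOIN employees b ON a.manager_id = b.id

Result:
item  | manager
------+--------
Frank | NULL   
Grace | NULL   
Tina  | Frank  
Fiona | NULL   


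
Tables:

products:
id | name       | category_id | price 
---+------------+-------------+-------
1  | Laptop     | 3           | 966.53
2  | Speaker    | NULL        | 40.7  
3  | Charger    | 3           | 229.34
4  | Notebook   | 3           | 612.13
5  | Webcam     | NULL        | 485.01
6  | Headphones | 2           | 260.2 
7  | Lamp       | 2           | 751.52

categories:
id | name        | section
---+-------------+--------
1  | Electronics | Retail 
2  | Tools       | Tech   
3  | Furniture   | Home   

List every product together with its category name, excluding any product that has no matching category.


INNER JOIN keeps only products rows whose category_id matches an id in categories. Walk through each product:
  - product 1 (Laptop): category_id=3 -> matches Furniture
  - product 2 (Speaker): category_id=NULL, no match -> dropped
  - product 3 (Charger): category_id=3 -> matches Furniture
  - product 4 (Notebook): category_id=3 -> matches Furniture
  - product 5 (Webcam): category_id=NULL, no match -> dropped
  - product 6 (Headphones): category_id=2 -> matches Tools
  - product 7 (Lamp): category_id=2 -> matches Tools
So 2 of 7 rows are dropped.

SQL:
SELECT a.name, b.name AS category
FROM products a
INNER JOIN categories b ON a.category_id = b.id

Result:
name       | category 
-----------+----------
Laptop     | Furniture
Charger    | Furniture
Notebook   | Furniture
Headphones | Tools    
Lamp       | Tools    


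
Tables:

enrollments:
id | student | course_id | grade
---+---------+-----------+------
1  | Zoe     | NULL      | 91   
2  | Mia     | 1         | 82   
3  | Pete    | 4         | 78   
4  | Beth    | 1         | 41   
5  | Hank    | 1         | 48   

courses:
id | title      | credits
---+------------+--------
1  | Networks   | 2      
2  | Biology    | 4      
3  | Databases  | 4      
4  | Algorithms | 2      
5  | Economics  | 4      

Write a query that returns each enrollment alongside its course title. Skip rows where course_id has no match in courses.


INNER JOIN keeps only enrollments rows whose course_id matches an id in courses. Walk through each enrollment:
  - enrollment 1 (Zoe): course_id=NULL, no match -> dropped
  - enrollment 2 (Mia): course_id=1 -> matches Networks
  - enrollment 3 (Pete): course_id=4 -> matches Algorithms
  - enrollment 4 (Beth): course_id=1 -> matches Networks
  - enrollment 5 (Hank): course_id=1 -> matches Networks
So 1 of 5 rows is dropped.

SQL:
SELECT a.student, b.title AS course
FROM enrollments a
INNER JOIN courses b ON a.course_id = b.id

Result:
student | course    
--------+-----------
Mia     | Networks  
Pete    | Algorithms
Beth    | Networks  
Hank    | Networks  


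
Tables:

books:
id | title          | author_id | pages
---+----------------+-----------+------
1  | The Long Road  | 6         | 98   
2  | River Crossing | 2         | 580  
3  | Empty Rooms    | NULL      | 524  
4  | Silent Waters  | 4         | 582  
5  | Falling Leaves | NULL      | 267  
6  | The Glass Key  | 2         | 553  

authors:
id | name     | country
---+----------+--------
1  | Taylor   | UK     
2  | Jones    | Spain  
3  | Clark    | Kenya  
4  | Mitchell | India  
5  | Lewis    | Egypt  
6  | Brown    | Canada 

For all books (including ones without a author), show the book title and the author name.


LEFT JOIN keeps every row from books (the left table); where author_id has no match in authors, the author columns become NULL. Walk through each book:
  - book 1 (The Long Road): author_id=6 -> matches Brown
  - book 2 (River Crossing): author_id=2 -> matches Jones
  - book 3 (Empty Rooms): author_id=NULL, no match -> kept with NULL
  - book 4 (Silent Waters): author_id=4 -> matches Mitchell
  - book 5 (Falling Leaves): author_id=NULL, no match -> kept with NULL
  - book 6 (The Glass Key): author_id=2 -> matches Jones
All 6 rows appear; 2 have NULL author.

SQL:
SELECT a.title, b.name AS author
FROM books a
LEFT JOIN authors b ON a.author_id = b.id

Result:
title          | author  
---------------+---------
The Long Road  | Brown   
River Crossing | Jones   
Empty Rooms    | NULL    
Silent Waters  | Mitchell
Falling Leaves | NULL    
The Glass Key  | Jones   


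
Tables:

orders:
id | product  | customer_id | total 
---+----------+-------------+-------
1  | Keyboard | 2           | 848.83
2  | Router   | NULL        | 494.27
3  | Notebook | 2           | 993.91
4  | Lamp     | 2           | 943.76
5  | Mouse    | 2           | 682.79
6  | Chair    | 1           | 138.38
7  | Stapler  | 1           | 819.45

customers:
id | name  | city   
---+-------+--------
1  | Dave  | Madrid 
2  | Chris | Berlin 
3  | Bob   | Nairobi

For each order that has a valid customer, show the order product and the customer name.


INNER JOIN keeps only orders rows whose customer_id matches an id in customers. Walk through each order:
  - order 1 (Keyboard): customer_id=2 -> matches Chris
  - order 2 (Router): customer_id=NULL, no match -> dropped
  - order 3 (Notebook): customer_id=2 -> matches Chris
  - order 4 (Lamp): customer_id=2 -> matches Chris
  - order 5 (Mouse): customer_id=2 -> matches Chris
  - order 6 (Chair): customer_id=1 -> matches Dave
  - order 7 (Stapler): customer_id=1 -> matches Dave
So 1 of 7 rows is dropped.

SQL:
SELECT a.product, b.name AS customer
FROM orders a
INNER JOIN customers b ON a.customer_id = b.id

Result:
product  | customer
---------+---------
Keyboard | Chris   
Notebook | Chris   
Lamp     | Chris   
Mouse    | Chris   
Chair    | Dave    
Stapler  | Dave    


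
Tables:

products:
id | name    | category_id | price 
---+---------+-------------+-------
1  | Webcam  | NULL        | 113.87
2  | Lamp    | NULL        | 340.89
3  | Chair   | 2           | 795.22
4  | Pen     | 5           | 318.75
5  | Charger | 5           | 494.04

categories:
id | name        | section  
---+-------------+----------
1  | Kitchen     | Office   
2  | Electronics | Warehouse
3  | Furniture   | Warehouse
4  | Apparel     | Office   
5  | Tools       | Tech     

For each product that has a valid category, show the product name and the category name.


INNER JOIN keeps only products rows whose category_id matches an id in categories. Walk through each product:
  - product 1 (Webcam): category_id=NULL, no match -> dropped
  - product 2 (Lamp): category_id=NULL, no match -> dropped
  - product 3 (Chair): category_id=2 -> matches Electronics
  - product 4 (Pen): category_id=5 -> matches Tools
  - product 5 (Charger): category_id=5 -> matches Tools
So 2 of 5 rows are dropped.

SQL:
SELECT a.name, b.name AS category
FROM products a
INNER JOIN categories b ON a.category_id = b.id

Result:
name    | category   
--------+------------
Chair   | Electronics
Pen     | Tools      
Charger | Tools      


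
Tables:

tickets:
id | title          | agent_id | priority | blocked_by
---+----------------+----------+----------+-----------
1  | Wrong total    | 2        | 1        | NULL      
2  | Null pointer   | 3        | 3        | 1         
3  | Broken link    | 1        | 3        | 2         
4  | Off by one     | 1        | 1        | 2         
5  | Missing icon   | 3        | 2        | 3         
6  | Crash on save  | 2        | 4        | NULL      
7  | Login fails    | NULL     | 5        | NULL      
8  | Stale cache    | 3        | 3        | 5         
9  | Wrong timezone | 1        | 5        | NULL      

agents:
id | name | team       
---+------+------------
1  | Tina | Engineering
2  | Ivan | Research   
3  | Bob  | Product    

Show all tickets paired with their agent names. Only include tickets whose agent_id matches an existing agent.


INNER JOIN keeps only tickets rows whose agent_id matches an id in agents. Walk through each ticket:
  - ticket 1 (Wrong total): agent_id=2 -> matches Ivan
  - ticket 2 (Null pointer): agent_id=3 -> matches Bob
  - ticket 3 (Broken link): agent_id=1 -> matches Tina
  - ticket 4 (Off by one): agent_id=1 -> matches Tina
  - ticket 5 (Missing icon): agent_id=3 -> matches Bob
  - ticket 6 (Crash on save): agent_id=2 -> matches Ivan
  - ticket 7 (Login fails): agent_id=NULL, no match -> dropped
  - ticket 8 (Stale cache): agent_id=3 -> matches Bob
  - ticket 9 (Wrong timezone): agent_id=1 -> matches Tina
So 1 of 9 rows is dropped.

SQL:
SELECT a.title, b.name AS agent
FROM tickets a
INNER JOIN agents b ON a.agent_id = b.id

Result:
title          | agent
---------------+------
Wrong total    | Ivan 
Null pointer   | Bob  
Broken link    | Tina 
Off by one     | Tina 
Missing icon   | Bob  
Crash on save  | Ivan 
Stale cache    | Bob  
Wrong timezone | Tina 


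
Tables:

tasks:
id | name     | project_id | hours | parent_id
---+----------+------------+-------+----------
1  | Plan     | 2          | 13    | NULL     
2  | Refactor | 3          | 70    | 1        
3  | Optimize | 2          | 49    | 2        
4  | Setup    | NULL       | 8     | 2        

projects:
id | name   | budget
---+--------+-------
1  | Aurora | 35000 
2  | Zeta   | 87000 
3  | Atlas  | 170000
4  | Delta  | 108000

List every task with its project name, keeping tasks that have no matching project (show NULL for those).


LEFT JOIN keeps every row from tasks (the left table); where project_id has no match in projects, the project columns become NULL. Walk through each task:
  - task 1 (Plan): project_id=2 -> matches Zeta
  - task 2 (Refactor): project_id=3 -> matches Atlas
  - task 3 (Optimize): project_id=2 -> matches Zeta
  - task 4 (Setup): project_id=NULL, no match -> kept with NULL
All 4 rows appear; 1 has NULL project.

SQL:
SELECT a.name, b.name AS project
FROM tasks a
LEFT JOIN projects b ON a.project_id = b.id

Result:
name     | project
---------+--------
Plan     | Zeta   
Refactor | Atlas  
Optimize | Zeta   
Setup    | NULL   


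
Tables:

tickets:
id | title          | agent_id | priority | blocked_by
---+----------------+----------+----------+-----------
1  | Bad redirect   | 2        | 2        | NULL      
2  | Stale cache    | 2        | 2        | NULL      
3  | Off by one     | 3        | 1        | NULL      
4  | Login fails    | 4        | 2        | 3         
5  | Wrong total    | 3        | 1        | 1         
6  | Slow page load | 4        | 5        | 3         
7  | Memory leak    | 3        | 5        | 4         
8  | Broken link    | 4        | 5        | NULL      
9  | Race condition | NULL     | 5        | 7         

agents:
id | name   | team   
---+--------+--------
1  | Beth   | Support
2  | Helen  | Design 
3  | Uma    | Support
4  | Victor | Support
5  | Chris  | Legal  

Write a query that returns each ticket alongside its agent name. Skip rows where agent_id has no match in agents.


INNER JOIN keeps only tickets rows whose agent_id matches an id in agents. Walk through each ticket:
  - ticket 1 (Bad redirect): agent_id=2 -> matches Helen
  - ticket 2 (Stale cache): agent_id=2 -> matches Helen
  - ticket 3 (Off by one): agent_id=3 -> matches Uma
  - ticket 4 (Login fails): agent_id=4 -> matches Victor
  - ticket 5 (Wrong total): agent_id=3 -> matches Uma
  - ticket 6 (Slow page load): agent_id=4 -> matches Victor
  - ticket 7 (Memory leak): agent_id=3 -> matches Uma
  - ticket 8 (Broken link): agent_id=4 -> matches Victor
  - ticket 9 (Race condition): agent_id=NULL, no match -> dropped
So 1 of 9 rows is dropped.

SQL:
SELECT a.title, b.name AS agent
FROM tickets a
INNER JOIN agents b ON a.agent_id = b.id

Result:
title          | agent 
---------------+-------
Bad redirect   | Helen 
Stale cache    | Helen 
Off by one     | Uma   
Login fails    | Victor
Wrong total    | Uma   
Slow page load | Victor
Memory leak    | Uma   
Broken link    | Victor


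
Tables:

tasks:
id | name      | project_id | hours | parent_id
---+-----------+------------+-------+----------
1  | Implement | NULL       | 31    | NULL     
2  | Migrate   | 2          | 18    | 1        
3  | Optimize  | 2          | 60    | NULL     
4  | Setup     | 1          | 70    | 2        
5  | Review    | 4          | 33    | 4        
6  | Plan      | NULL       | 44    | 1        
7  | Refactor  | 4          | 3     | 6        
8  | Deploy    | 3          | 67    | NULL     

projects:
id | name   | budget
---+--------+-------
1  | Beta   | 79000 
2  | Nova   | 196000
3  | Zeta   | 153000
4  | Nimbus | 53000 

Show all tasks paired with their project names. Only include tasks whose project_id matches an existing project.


INNER JOIN keeps only tasks rows whose project_id matches an id in projects. Walk through each task:
  - task 1 (Implement): project_id=NULL, no match -> dropped
  - task 2 (Migrate): project_id=2 -> matches Nova
  - task 3 (Optimize): project_id=2 -> matches Nova
  - task 4 (Setup): project_id=1 -> matches Beta
  - task 5 (Review): project_id=4 -> matches Nimbus
  - task 6 (Plan): project_id=NULL, no match -> dropped
  - task 7 (Refactor): project_id=4 -> matches Nimbus
  - task 8 (Deploy): project_id=3 -> matches Zeta
So 2 of 8 rows are dropped.

SQL:
SELECT a.name, b.name AS project
FROM tasks a
INNER JOIN projects b ON a.project_id = b.id

Result:
name     | project
---------+--------
Migrate  | Nova   
Optimize | Nova   
Setup    | Beta   
Review   | Nimbus 
Refactor | Nimbus 
Deploy   | Zeta   


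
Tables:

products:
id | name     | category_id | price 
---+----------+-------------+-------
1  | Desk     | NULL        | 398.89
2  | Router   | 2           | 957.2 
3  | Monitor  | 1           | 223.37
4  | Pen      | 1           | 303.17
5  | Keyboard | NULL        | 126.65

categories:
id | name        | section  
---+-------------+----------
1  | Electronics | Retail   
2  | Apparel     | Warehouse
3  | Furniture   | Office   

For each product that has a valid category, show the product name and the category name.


INNER JOIN keeps only products rows whose category_id matches an id in categories. Walk through each product:
  - product 1 (Desk): category_id=NULL, no match -> dropped
  - product 2 (Router): category_id=2 -> matches Apparel
  - product 3 (Monitor): category_id=1 -> matches Electronics
  - product 4 (Pen): category_id=1 -> matches Electronics
  - product 5 (Keyboard): category_id=NULL, no match -> dropped
So 2 of 5 rows are dropped.

SQL:
SELECT a.name, b.name AS category
FROM products a
INNER JOIN categories b ON a.category_id = b.id

Result:
name    | category   
--------+------------
Router  | Apparel    
Monitor | Electronics
Pen     | Electronics


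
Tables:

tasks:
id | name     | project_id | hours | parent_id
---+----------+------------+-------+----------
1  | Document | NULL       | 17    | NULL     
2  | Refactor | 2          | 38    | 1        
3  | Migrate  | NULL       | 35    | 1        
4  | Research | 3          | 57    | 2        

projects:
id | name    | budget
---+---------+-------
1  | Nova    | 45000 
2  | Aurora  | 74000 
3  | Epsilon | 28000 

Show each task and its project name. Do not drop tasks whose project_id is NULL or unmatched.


LEFT JOIN keeps every row from tasks (the left table); where project_id has no match in projects, the project columns become NULL. Walk through each task:
  - task 1 (Document): project_id=NULL, no match -> kept with NULL
  - task 2 (Refactor): project_id=2 -> matches Aurora
  - task 3 (Migrate): project_id=NULL, no match -> kept with NULL
  - task 4 (Research): project_id=3 -> matches Epsilon
All 4 rows appear; 2 have NULL project.

SQL:
SELECT a.name, b.name AS project
FROM tasks a
LEFT JOIN projects b ON a.project_id = b.id

Result:
name     | project
---------+--------
Document | NULL   
Refactor | Aurora 
Migrate  | NULL   
Research | Epsilon


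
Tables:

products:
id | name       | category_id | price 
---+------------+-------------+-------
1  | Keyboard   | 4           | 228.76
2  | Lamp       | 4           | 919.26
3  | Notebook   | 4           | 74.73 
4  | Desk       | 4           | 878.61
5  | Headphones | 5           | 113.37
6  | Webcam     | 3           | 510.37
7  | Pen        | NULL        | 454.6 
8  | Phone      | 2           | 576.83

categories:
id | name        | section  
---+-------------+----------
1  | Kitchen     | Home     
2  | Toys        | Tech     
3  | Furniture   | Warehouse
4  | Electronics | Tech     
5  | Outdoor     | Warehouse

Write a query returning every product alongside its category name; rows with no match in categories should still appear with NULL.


LEFT JOIN keeps every row from products (the left table); where category_id has no match in categories, the category columns become NULL. Walk through each product:
  - product 1 (Keyboard): category_id=4 -> matches Electronics
  - product 2 (Lamp): category_id=4 -> matches Electronics
  - product 3 (Notebook): category_id=4 -> matches Electronics
  - product 4 (Desk): category_id=4 -> matches Electronics
  - product 5 (Headphones): category_id=5 -> matches Outdoor
  - product 6 (Webcam): category_id=3 -> matches Furniture
  - product 7 (Pen): category_id=NULL, no match -> kept with NULL
  - product 8 (Phone): category_id=2 -> matches Toys
All 8 rows appear; 1 has NULL category.

SQL:
SELECT a.name, b.name AS category
FROM products a
LEFT JOIN categories b ON a.category_id = b.id

Result:
name       | category   
-----------+------------
Keyboard   | Electronics
Lamp       | Electronics
Notebook   | Electronics
Desk       | Electronics
Headphones | Outdoor    
Webcam     | Furniture  
Pen        | NULL       
Phone      | Toys       


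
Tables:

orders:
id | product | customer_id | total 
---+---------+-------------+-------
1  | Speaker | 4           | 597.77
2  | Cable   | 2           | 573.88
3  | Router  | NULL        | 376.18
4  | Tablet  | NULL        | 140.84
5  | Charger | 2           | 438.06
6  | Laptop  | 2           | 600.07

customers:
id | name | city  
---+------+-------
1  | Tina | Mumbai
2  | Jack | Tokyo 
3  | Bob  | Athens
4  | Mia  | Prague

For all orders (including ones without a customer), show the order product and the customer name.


LEFT JOIN keeps every row from orders (the left table); where customer_id has no match in customers, the customer columns become NULL. Walk through each order:
  - order 1 (Speaker): customer_id=4 -> matches Mia
  - order 2 (Cable): customer_id=2 -> matches Jack
  - order 3 (Router): customer_id=NULL, no match -> kept with NULL
  - order 4 (Tablet): customer_id=NULL, no match -> kept with NULL
  - order 5 (Charger): customer_id=2 -> matches Jack
  - order 6 (Laptop): customer_id=2 -> matches Jack
All 6 rows appear; 2 have NULL customer.

SQL:
SELECT a.product, b.name AS customer
FROM orders a
LEFT JOIN customers b ON a.customer_id = b.id

Result:
product | customer
--------+---------
Speaker | Mia     
Cable   | Jack    
Router  | NULL    
Tablet  | NULL    
Charger | Jack    
Laptop  | Jack    


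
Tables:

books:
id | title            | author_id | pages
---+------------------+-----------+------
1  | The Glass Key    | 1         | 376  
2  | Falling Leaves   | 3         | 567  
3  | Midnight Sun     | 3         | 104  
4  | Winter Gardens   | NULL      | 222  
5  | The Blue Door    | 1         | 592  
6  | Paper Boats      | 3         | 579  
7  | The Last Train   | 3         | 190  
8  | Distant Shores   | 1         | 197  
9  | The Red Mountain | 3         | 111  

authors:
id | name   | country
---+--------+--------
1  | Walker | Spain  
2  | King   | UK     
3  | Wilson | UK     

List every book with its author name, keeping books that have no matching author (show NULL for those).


LEFT JOIN keeps every row from books (the left table); where author_id has no match in authors, the author columns become NULL. Walk through each book:
  - book 1 (The Glass Key): author_id=1 -> matches Walker
  - book 2 (Falling Leaves): author_id=3 -> matches Wilson
  - book 3 (Midnight Sun): author_id=3 -> matches Wilson
  - book 4 (Winter Gardens): author_id=NULL, no match -> kept with NULL
  - book 5 (The Blue Door): author_id=1 -> matches Walker
  - book 6 (Paper Boats): author_id=3 -> matches Wilson
  - book 7 (The Last Train): author_id=3 -> matches Wilson
  - book 8 (Distant Shores): author_id=1 -> matches Walker
  - book 9 (The Red Mountain): author_id=3 -> matches Wilson
All 9 rows appear; 1 has NULL author.

SQL:
SELECT a.title, b.name AS author
FROM books a
LEFT JOIN authors b ON a.author_id = b.id

Result:
title            | author
-----------------+-------
The Glass Key    | Walker
Falling Leaves   | Wilson
Midnight Sun     | Wilson
Winter Gardens   | NULL  
The Blue Door    | Walker
Paper Boats      | Wilson
The Last Train   | Wilson
Distant Shores   | Walker
The Red Mountain | Wilson


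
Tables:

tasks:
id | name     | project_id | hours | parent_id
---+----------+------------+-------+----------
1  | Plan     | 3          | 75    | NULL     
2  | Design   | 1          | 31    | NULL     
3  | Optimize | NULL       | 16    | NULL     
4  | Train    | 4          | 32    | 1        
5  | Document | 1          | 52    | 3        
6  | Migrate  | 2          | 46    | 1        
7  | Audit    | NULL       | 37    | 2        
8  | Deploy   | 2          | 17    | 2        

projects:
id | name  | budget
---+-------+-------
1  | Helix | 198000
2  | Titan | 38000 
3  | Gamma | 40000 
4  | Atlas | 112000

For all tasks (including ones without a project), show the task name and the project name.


LEFT JOIN keeps every row from tasks (the left table); where project_id has no match in projects, the project columns become NULL. Walk through each task:
  - task 1 (Plan): project_id=3 -> matches Gamma
  - task 2 (Design): project_id=1 -> matches Helix
  - task 3 (Optimize): project_id=NULL, no match -> kept with NULL
  - task 4 (Train): project_id=4 -> matches Atlas
  - task 5 (Document): project_id=1 -> matches Helix
  - task 6 (Migrate): project_id=2 -> matches Titan
  - task 7 (Audit): project_id=NULL, no match -> kept with NULL
  - task 8 (Deploy): project_id=2 -> matches Titan
All 8 rows appear; 2 have NULL project.

SQL:
SELECT a.name, b.name AS project
FROM tasks a
LEFT JOIN projects b ON a.project_id = b.id

Result:
name     | project
---------+--------
Plan     | Gamma  
Design   | Helix  
Optimize | NULL   
Train    | Atlas  
Document | Helix  
Migrate  | Titan  
Audit    | NULL   
Deploy   | Titan  


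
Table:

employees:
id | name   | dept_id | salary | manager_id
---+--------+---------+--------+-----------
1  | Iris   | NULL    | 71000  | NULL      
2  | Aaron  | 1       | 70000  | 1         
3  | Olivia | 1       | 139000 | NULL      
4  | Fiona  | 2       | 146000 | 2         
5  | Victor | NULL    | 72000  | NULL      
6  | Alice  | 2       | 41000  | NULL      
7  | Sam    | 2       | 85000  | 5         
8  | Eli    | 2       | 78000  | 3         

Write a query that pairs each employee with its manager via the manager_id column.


This is a self-join: employees is joined to a second copy of itself, matching each row's manager_id to another row's id. Use LEFT JOIN so rows with manager_id=NULL are kept.
  - employee 1 (Iris): manager_id=NULL -> NULL
  - employee 2 (Aaron): manager_id=1 -> Iris
  - employee 3 (Olivia): manager_id=NULL -> NULL
  - employee 4 (Fiona): manager_id=2 -> Aaron
  - employee 5 (Victor): manager_id=NULL -> NULL
  - employee 6 (Alice): manager_id=NULL -> NULL
  - employee 7 (Sam): manager_id=5 -> Victor
  - employee 8 (Eli): manager_id=3 -> Olivia

SQL:
SELECT a.name AS item, b.name AS manager
FROM employees a
LEFT JOIN employees b ON a.manager_id = b.id

Result:
item   | manager
-------+--------
Iris   | NULL   
Aaron  | Iris   
Olivia | NULL   
Fiona  | Aaron  
Victor | NULL   
Alice  | NULL   
Sam    | Victor 
Eli    | Olivia 


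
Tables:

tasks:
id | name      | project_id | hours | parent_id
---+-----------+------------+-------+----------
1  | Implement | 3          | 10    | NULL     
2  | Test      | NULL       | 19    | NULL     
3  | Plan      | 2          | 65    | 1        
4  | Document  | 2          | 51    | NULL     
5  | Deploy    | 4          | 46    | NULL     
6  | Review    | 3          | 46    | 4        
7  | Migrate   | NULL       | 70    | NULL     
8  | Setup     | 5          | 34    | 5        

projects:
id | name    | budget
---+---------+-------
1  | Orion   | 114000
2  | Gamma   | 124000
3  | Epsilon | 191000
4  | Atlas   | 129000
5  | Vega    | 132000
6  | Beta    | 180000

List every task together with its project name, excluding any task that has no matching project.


INNER JOIN keeps only tasks rows whose project_id matches an id in projects. Walk through each task:
  - task 1 (Implement): project_id=3 -> matches Epsilon
  - task 2 (Test): project_id=NULL, no match -> dropped
  - task 3 (Plan): project_id=2 -> matches Gamma
  - task 4 (Document): project_id=2 -> matches Gamma
  - task 5 (Deploy): project_id=4 -> matches Atlas
  - task 6 (Review): project_id=3 -> matches Epsilon
  - task 7 (Migrate): project_id=NULL, no match -> dropped
  - task 8 (Setup): project_id=5 -> matches Vega
So 2 of 8 rows are dropped.

SQL:
SELECT a.name, b.name AS project
FROM tasks a
INNER JOIN projects b ON a.project_id = b.id

Result:
name      | project
----------+--------
Implement | Epsilon
Plan      | Gamma  
Document  | Gamma  
Deploy    | Atlas  
Review    | Epsilon
Setup     | Vega   


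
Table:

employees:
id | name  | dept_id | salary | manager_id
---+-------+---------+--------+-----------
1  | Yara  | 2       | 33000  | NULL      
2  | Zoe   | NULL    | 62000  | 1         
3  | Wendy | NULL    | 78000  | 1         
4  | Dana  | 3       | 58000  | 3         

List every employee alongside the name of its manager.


This is a self-join: employees is joined to a second copy of itself, matching each row's manager_id to another row's id. Use LEFT JOIN so rows with manager_id=NULL are kept.
  - employee 1 (Yara): manager_id=NULL -> NULL
  - employee 2 (Zoe): manager_id=1 -> Yara
  - employee 3 (Wendy): manager_id=1 -> Yara
  - employee 4 (Dana): manager_id=3 -> Wendy

SQL:
SELECT a.name AS item, b.name AS manager
FROM employees a
LEFT JOIN employees b ON a.manager_id = b.id

Result:
item  | manager
------+--------
Yara  | NULL   
Zoe   | Yara   
Wendy | Yara   
Dana  | Wendy  
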